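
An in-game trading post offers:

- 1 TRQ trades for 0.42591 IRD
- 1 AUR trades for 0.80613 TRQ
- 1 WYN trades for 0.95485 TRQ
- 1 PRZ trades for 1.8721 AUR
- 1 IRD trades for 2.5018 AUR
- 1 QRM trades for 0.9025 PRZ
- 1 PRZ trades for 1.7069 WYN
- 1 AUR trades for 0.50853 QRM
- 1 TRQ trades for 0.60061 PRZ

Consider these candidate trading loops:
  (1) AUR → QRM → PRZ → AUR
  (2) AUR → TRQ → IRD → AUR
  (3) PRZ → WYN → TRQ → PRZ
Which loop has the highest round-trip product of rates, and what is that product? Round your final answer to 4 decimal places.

0.9789

(1) 0.50853 × 0.9025 × 1.8721 = 0.85920
(2) 0.80613 × 0.42591 × 2.5018 = 0.85897
(3) 1.7069 × 0.95485 × 0.60061 = 0.97889
Highest is cycle (3) at 0.9789 (≤1, no arbitrage).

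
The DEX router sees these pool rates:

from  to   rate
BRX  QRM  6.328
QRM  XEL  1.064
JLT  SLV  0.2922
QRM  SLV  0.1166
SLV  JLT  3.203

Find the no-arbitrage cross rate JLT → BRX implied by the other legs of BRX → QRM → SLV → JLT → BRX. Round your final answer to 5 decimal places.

0.42313

Known legs of the cycle: 6.328 × 0.1166 × 3.203 = 2.3633168944
For no arbitrage the full-cycle product must be 1, so the missing rate is 1 / 2.3633168944 ≈ 0.4231341.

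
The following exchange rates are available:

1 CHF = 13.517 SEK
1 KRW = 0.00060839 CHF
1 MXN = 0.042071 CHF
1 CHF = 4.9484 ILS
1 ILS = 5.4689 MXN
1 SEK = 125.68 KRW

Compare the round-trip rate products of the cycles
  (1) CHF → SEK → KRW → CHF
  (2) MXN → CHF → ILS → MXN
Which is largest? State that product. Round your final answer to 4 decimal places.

1.1385

(1) 13.517 × 125.68 × 0.00060839 = 1.03354
(2) 0.042071 × 4.9484 × 5.4689 = 1.13854
Highest is cycle (2) at 1.1385 (>1, arbitrage).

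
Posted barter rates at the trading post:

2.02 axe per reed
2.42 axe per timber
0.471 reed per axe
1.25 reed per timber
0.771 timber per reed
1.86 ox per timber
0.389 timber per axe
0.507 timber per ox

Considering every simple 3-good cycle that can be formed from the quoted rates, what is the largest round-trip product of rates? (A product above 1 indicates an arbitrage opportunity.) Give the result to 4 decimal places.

0.9822

axe→timber→reed→axe: 0.389 × 1.25 × 2.02 = 0.98223
axe→reed→timber→axe: 0.471 × 0.771 × 2.42 = 0.87880
Maximum is axe→timber→reed→axe at 0.9822; no arbitrage — every cycle loses value.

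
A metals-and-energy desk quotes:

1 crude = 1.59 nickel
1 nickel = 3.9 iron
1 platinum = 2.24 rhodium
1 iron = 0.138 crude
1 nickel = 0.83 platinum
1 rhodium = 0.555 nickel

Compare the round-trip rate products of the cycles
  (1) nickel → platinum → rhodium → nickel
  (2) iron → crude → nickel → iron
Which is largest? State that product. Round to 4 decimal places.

(1) 0.83 × 2.24 × 0.555 = 1.03186
(2) 0.138 × 1.59 × 3.9 = 0.85574
Highest is cycle (1) at 1.0319 (>1, arbitrage).

1.0319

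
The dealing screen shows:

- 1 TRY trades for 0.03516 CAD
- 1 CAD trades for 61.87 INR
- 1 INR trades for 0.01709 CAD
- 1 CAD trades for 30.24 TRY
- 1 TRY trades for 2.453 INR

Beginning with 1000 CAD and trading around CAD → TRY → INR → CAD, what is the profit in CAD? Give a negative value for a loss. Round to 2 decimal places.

267.71

1000 CAD × 30.24 = 30240 TRY
30240 TRY × 2.453 = 74178.72 INR
74178.72 INR × 0.01709 = 1267.7143248 CAD
Net change: 1267.7143248 − 1000 = 267.7143248 CAD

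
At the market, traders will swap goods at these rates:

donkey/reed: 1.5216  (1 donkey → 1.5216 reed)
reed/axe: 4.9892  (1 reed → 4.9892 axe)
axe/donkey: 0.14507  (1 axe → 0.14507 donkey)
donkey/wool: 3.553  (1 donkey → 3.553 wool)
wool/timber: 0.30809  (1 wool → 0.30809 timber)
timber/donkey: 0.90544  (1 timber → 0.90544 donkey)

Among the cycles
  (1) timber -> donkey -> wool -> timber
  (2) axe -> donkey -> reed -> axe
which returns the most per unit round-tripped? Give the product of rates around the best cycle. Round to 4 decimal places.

1.1013

(1) 0.90544 × 3.553 × 0.30809 = 0.99113
(2) 0.14507 × 1.5216 × 4.9892 = 1.10131
Highest is cycle (2) at 1.1013 (>1, arbitrage).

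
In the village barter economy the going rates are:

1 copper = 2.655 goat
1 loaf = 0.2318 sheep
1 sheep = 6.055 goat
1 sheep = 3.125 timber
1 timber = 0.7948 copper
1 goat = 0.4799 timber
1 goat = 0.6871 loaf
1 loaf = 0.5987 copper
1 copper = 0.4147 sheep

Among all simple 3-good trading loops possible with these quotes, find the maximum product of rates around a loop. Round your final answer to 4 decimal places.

goat→loaf→copper→goat: 0.6871 × 0.5987 × 2.655 = 1.09218
timber→copper→sheep→timber: 0.7948 × 0.4147 × 3.125 = 1.03001
goat→timber→copper→goat: 0.4799 × 0.7948 × 2.655 = 1.01268
goat→loaf→sheep→goat: 0.6871 × 0.2318 × 6.055 = 0.96438
Maximum is goat→loaf→copper→goat at 1.0922; arbitrage exists.

1.0922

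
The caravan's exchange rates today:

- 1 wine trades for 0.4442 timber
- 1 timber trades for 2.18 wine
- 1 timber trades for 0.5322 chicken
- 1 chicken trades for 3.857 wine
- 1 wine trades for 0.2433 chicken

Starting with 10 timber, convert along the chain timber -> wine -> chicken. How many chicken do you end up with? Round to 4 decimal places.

10 timber × 2.18 = 21.8 wine
21.8 wine × 0.2433 = 5.30394 chicken

5.3039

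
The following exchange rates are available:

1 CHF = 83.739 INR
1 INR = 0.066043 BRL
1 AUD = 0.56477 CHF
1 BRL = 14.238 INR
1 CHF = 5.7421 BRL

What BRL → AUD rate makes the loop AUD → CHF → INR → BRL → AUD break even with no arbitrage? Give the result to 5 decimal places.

0.32016

Known legs of the cycle: 0.56477 × 83.739 × 0.066043 = 3.12338976280629
For no arbitrage the full-cycle product must be 1, so the missing rate is 1 / 3.12338976280629 ≈ 0.3201650.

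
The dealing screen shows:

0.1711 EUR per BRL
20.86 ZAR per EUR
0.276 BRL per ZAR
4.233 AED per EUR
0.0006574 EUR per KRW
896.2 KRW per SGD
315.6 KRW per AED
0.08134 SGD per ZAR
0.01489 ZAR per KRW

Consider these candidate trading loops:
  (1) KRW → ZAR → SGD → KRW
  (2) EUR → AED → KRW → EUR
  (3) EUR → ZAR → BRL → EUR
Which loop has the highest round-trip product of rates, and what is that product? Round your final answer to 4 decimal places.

(1) 0.01489 × 0.08134 × 896.2 = 1.08543
(2) 4.233 × 315.6 × 0.0006574 = 0.87824
(3) 20.86 × 0.276 × 0.1711 = 0.98508
Highest is cycle (1) at 1.0854 (>1, arbitrage).

1.0854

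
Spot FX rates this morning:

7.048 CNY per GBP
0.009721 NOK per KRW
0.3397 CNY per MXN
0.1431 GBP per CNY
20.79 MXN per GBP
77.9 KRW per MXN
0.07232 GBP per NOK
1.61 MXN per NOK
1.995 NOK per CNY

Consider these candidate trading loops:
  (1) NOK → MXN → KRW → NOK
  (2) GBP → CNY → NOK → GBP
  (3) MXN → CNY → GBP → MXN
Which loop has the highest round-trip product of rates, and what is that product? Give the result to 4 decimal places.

1.2192

(1) 1.61 × 77.9 × 0.009721 = 1.21920
(2) 7.048 × 1.995 × 0.07232 = 1.01687
(3) 0.3397 × 0.1431 × 20.79 = 1.01062
Highest is cycle (1) at 1.2192 (>1, arbitrage).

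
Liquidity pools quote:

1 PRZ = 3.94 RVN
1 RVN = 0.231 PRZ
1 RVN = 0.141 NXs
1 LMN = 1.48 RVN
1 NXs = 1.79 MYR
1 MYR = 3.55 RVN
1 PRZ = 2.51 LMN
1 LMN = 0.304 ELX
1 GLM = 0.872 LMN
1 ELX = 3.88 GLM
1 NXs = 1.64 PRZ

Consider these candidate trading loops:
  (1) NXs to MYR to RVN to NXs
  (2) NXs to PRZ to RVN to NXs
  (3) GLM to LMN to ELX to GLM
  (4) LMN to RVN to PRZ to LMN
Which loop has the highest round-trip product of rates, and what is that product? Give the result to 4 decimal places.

1.0285

(1) 1.79 × 3.55 × 0.141 = 0.89598
(2) 1.64 × 3.94 × 0.141 = 0.91109
(3) 0.872 × 0.304 × 3.88 = 1.02854
(4) 1.48 × 0.231 × 2.51 = 0.85812
Highest is cycle (3) at 1.0285 (>1, arbitrage).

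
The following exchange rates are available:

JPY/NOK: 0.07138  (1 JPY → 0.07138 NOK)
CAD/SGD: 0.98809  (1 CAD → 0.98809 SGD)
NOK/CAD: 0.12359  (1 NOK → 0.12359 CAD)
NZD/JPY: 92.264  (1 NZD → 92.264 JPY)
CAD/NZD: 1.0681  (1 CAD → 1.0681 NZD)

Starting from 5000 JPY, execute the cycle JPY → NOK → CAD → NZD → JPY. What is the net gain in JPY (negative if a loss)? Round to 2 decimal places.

5000 JPY × 0.07138 = 356.9 NOK
356.9 NOK × 0.12359 = 44.109271 CAD
44.109271 CAD × 1.0681 = 47.1131123551 NZD
47.1131123551 NZD × 92.264 = 4346.8441983309464 JPY
Net change: 4346.8441983309464 − 5000 = -653.1558016690536 JPY

-653.16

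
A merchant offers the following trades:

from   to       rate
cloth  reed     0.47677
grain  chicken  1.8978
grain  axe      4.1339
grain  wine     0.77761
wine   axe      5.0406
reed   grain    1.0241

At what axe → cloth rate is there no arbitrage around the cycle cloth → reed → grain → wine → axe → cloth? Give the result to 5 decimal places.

0.52252

Known legs of the cycle: 0.47677 × 1.0241 × 0.77761 × 5.0406 = 1.913794748239651662
For no arbitrage the full-cycle product must be 1, so the missing rate is 1 / 1.913794748239651662 ≈ 0.5225221.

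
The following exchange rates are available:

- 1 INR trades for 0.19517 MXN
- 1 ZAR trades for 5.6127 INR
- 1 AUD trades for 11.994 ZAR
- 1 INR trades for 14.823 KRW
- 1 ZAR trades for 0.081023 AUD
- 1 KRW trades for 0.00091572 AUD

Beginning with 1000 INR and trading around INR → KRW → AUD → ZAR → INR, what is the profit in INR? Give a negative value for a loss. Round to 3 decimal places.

1000 INR × 14.823 = 14823 KRW
14823 KRW × 0.00091572 = 13.57371756 AUD
13.57371756 AUD × 11.994 = 162.80316841464 ZAR
162.80316841464 ZAR × 5.6127 = 913.765343360849928 INR
Net change: 913.765343360849928 − 1000 = -86.234656639150072 INR

-86.235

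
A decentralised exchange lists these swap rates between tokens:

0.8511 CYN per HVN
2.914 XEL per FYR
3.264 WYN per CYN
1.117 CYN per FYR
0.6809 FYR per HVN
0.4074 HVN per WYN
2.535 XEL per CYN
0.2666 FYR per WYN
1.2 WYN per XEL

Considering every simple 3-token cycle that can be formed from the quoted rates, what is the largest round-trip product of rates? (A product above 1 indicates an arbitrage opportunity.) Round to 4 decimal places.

1.1318

WYN→HVN→CYN→WYN: 0.4074 × 0.8511 × 3.264 = 1.13175
WYN→FYR→CYN→WYN: 0.2666 × 1.117 × 3.264 = 0.97199
WYN→FYR→XEL→WYN: 0.2666 × 2.914 × 1.2 = 0.93225
Maximum is WYN→HVN→CYN→WYN at 1.1318; arbitrage exists.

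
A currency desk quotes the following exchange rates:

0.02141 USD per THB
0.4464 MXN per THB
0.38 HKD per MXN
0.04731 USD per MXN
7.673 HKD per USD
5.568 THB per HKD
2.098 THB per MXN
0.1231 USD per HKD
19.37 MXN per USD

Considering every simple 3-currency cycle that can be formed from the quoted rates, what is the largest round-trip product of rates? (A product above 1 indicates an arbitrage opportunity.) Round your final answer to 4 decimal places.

THB→MXN→HKD→THB: 0.4464 × 0.38 × 5.568 = 0.94451
THB→USD→HKD→THB: 0.02141 × 7.673 × 5.568 = 0.91471
MXN→HKD→USD→MXN: 0.38 × 0.1231 × 19.37 = 0.90609
THB→USD→MXN→THB: 0.02141 × 19.37 × 2.098 = 0.87007
Maximum is THB→MXN→HKD→THB at 0.9445; no arbitrage — every cycle loses value.

0.9445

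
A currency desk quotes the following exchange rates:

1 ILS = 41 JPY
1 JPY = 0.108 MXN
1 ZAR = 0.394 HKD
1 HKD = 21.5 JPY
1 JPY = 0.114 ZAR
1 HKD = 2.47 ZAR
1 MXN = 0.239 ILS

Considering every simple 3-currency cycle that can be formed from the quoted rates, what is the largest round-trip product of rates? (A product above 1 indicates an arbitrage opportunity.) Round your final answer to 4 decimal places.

JPY→MXN→ILS→JPY: 0.108 × 0.239 × 41 = 1.05829
JPY→ZAR→HKD→JPY: 0.114 × 0.394 × 21.5 = 0.96569
Maximum is JPY→MXN→ILS→JPY at 1.0583; arbitrage exists.

1.0583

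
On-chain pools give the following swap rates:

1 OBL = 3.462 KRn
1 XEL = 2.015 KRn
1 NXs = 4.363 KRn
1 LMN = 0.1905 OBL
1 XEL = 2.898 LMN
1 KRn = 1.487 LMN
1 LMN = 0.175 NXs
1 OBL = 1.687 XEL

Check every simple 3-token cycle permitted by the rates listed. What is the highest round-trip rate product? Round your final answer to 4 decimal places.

LMN→NXs→KRn→LMN: 0.175 × 4.363 × 1.487 = 1.13536
LMN→OBL→KRn→LMN: 0.1905 × 3.462 × 1.487 = 0.98069
XEL→LMN→OBL→XEL: 2.898 × 0.1905 × 1.687 = 0.93134
Maximum is LMN→NXs→KRn→LMN at 1.1354; arbitrage exists.

1.1354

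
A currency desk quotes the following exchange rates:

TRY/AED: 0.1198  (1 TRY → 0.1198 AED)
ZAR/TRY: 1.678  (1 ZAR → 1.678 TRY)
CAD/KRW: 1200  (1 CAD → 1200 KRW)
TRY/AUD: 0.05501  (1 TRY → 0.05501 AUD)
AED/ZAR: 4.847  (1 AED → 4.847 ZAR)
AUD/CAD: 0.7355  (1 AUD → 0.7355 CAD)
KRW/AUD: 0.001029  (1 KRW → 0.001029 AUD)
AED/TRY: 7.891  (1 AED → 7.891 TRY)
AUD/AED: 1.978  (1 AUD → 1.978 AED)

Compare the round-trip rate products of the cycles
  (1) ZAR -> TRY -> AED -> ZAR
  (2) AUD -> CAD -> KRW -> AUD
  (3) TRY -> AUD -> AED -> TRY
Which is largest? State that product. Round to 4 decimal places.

(1) 1.678 × 0.1198 × 4.847 = 0.97437
(2) 0.7355 × 1200 × 0.001029 = 0.90820
(3) 0.05501 × 1.978 × 7.891 = 0.85862
Highest is cycle (1) at 0.9744 (≤1, no arbitrage).

0.9744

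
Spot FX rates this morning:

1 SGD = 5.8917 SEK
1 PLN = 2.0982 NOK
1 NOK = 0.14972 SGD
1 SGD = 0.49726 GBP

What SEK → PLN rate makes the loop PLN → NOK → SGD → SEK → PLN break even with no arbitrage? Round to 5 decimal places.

Known legs of the cycle: 2.0982 × 0.14972 × 5.8917 = 1.8508333908168
For no arbitrage the full-cycle product must be 1, so the missing rate is 1 / 1.8508333908168 ≈ 0.5402971.

0.54030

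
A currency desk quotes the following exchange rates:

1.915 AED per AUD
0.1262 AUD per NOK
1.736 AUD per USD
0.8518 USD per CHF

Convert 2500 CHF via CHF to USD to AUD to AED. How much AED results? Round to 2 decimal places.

2500 CHF × 0.8518 = 2129.5 USD
2129.5 USD × 1.736 = 3696.812 AUD
3696.812 AUD × 1.915 = 7079.39498 AED

7079.39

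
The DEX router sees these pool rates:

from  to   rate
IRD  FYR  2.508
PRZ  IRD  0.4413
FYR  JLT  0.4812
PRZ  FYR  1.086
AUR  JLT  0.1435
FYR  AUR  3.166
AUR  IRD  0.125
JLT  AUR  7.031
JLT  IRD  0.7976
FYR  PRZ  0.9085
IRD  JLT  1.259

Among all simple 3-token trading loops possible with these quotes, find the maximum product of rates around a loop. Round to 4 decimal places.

1.1065

IRD→JLT→AUR→IRD: 1.259 × 7.031 × 0.125 = 1.10650
IRD→FYR→PRZ→IRD: 2.508 × 0.9085 × 0.4413 = 1.00551
IRD→FYR→AUR→IRD: 2.508 × 3.166 × 0.125 = 0.99254
IRD→FYR→JLT→IRD: 2.508 × 0.4812 × 0.7976 = 0.96258
Maximum is IRD→JLT→AUR→IRD at 1.1065; arbitrage exists.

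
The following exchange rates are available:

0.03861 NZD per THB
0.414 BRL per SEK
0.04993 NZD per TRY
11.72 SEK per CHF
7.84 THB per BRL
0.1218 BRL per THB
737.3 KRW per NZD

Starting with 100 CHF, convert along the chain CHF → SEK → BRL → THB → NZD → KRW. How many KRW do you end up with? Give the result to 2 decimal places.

100 CHF × 11.72 = 1172 SEK
1172 SEK × 0.414 = 485.208 BRL
485.208 BRL × 7.84 = 3804.03072 THB
3804.03072 THB × 0.03861 = 146.8736260992 NZD
146.8736260992 NZD × 737.3 = 108289.92452294016 KRW

108289.92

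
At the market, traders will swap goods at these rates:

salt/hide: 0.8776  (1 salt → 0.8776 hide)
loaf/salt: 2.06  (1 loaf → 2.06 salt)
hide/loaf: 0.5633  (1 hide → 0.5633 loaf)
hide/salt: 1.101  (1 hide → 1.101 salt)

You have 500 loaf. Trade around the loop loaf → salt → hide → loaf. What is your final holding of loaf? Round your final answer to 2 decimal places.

500 loaf × 2.06 = 1030 salt
1030 salt × 0.8776 = 903.928 hide
903.928 hide × 0.5633 = 509.1826424 loaf

509.18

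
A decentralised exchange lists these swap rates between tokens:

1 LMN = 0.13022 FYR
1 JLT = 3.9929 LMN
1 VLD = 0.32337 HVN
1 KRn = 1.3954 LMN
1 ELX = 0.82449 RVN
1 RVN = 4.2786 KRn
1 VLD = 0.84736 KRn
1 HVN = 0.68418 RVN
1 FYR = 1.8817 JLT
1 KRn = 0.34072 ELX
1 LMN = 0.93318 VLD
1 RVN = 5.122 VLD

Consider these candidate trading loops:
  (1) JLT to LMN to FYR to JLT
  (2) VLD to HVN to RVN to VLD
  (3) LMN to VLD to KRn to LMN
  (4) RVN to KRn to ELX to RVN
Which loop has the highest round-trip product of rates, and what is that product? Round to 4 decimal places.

(1) 3.9929 × 0.13022 × 1.8817 = 0.97840
(2) 0.32337 × 0.68418 × 5.122 = 1.13321
(3) 0.93318 × 0.84736 × 1.3954 = 1.10340
(4) 4.2786 × 0.34072 × 0.82449 = 1.20195
Highest is cycle (4) at 1.2019 (>1, arbitrage).

1.2019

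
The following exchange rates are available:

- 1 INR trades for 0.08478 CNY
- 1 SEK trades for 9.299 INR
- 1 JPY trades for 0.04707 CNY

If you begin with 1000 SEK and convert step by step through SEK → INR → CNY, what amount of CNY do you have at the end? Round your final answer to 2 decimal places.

1000 SEK × 9.299 = 9299 INR
9299 INR × 0.08478 = 788.36922 CNY

788.37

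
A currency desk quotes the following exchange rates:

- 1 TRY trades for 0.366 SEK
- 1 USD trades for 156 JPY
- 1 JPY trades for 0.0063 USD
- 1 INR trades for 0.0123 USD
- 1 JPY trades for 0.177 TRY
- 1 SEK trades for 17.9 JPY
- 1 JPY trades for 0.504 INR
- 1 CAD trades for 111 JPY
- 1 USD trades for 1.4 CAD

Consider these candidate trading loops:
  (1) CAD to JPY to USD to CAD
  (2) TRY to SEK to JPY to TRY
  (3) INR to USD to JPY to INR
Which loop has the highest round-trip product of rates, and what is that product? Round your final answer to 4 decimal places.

(1) 111 × 0.0063 × 1.4 = 0.97902
(2) 0.366 × 17.9 × 0.177 = 1.15960
(3) 0.0123 × 156 × 0.504 = 0.96708
Highest is cycle (2) at 1.1596 (>1, arbitrage).

1.1596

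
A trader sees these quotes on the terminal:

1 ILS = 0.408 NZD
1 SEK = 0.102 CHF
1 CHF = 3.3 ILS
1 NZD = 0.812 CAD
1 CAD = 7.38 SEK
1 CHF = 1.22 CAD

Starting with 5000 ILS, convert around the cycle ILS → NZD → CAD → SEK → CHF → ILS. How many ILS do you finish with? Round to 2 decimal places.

4114.88

5000 ILS × 0.408 = 2040 NZD
2040 NZD × 0.812 = 1656.48 CAD
1656.48 CAD × 7.38 = 12224.8224 SEK
12224.8224 SEK × 0.102 = 1246.9318848 CHF
1246.9318848 CHF × 3.3 = 4114.87521984 ILS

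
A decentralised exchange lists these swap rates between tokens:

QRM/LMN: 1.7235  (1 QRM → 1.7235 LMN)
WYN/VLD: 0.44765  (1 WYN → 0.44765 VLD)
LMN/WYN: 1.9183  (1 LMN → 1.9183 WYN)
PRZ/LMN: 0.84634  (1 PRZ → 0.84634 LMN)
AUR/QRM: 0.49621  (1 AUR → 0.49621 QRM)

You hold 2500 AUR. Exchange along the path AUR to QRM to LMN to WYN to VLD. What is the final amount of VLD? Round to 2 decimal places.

2500 AUR × 0.49621 = 1240.525 QRM
1240.525 QRM × 1.7235 = 2138.0448375 LMN
2138.0448375 LMN × 1.9183 = 4101.41141177625 WYN
4101.41141177625 WYN × 0.44765 = 1835.9968184816383125 VLD

1836.00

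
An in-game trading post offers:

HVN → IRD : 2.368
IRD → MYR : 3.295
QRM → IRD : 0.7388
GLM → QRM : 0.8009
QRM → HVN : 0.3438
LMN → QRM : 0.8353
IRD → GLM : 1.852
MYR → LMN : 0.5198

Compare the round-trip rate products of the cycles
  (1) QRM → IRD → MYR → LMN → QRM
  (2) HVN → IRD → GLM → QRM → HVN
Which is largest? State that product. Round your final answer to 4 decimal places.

1.2076

(1) 0.7388 × 3.295 × 0.5198 × 0.8353 = 1.05697
(2) 2.368 × 1.852 × 0.8009 × 0.3438 = 1.20755
Highest is cycle (2) at 1.2076 (>1, arbitrage).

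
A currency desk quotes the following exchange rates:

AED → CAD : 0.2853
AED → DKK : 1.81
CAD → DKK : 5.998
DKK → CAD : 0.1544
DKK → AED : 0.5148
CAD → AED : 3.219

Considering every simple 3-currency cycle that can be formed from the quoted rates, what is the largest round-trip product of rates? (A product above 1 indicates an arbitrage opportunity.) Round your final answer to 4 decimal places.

0.8996

CAD→AED→DKK→CAD: 3.219 × 1.81 × 0.1544 = 0.89959
CAD→DKK→AED→CAD: 5.998 × 0.5148 × 0.2853 = 0.88094
Maximum is CAD→AED→DKK→CAD at 0.8996; no arbitrage — every cycle loses value.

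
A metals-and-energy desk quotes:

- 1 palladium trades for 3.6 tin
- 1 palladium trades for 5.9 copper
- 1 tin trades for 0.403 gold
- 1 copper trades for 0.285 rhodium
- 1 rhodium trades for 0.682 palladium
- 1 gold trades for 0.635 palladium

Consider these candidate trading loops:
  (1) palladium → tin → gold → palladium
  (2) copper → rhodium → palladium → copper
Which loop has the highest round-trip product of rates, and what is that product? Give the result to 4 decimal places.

(1) 3.6 × 0.403 × 0.635 = 0.92126
(2) 0.285 × 0.682 × 5.9 = 1.14678
Highest is cycle (2) at 1.1468 (>1, arbitrage).

1.1468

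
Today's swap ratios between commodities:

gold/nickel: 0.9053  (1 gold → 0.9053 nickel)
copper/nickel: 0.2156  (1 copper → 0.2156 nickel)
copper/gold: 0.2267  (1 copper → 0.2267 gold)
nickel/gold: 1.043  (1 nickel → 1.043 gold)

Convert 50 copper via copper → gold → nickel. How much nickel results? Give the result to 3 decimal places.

10.262

50 copper × 0.2267 = 11.335 gold
11.335 gold × 0.9053 = 10.2615755 nickel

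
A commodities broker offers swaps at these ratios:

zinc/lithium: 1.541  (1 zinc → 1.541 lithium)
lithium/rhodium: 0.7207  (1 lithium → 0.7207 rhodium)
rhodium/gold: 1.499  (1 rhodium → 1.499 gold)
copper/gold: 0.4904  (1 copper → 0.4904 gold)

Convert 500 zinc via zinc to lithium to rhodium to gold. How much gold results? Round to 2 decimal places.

500 zinc × 1.541 = 770.5 lithium
770.5 lithium × 0.7207 = 555.29935 rhodium
555.29935 rhodium × 1.499 = 832.39372565 gold

832.39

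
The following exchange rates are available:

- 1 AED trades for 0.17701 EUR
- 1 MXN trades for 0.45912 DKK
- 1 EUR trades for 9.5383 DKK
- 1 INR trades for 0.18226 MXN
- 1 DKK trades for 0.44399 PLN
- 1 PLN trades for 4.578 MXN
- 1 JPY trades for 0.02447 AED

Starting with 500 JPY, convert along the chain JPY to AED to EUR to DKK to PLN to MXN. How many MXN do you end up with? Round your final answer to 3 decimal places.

41.988

500 JPY × 0.02447 = 12.235 AED
12.235 AED × 0.17701 = 2.16571735 EUR
2.16571735 EUR × 9.5383 = 20.657261799505 DKK
20.657261799505 DKK × 0.44399 = 9.17161766636222495 PLN
9.17161766636222495 PLN × 4.578 = 41.9876656766062658211 MXN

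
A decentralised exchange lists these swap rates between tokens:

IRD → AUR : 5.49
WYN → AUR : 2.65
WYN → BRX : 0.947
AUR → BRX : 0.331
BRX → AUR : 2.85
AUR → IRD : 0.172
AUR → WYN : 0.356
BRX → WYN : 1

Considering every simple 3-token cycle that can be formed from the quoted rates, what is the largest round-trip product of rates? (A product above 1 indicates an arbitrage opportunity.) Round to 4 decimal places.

0.9608

WYN→BRX→AUR→WYN: 0.947 × 2.85 × 0.356 = 0.96083
WYN→AUR→BRX→WYN: 2.65 × 0.331 × 1 = 0.87715
Maximum is WYN→BRX→AUR→WYN at 0.9608; no arbitrage — every cycle loses value.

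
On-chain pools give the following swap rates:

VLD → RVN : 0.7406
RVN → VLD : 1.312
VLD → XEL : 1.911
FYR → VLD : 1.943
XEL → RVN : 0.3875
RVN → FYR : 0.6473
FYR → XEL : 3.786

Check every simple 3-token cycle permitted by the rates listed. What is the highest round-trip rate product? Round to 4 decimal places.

VLD→XEL→RVN→VLD: 1.911 × 0.3875 × 1.312 = 0.97155
RVN→FYR→XEL→RVN: 0.6473 × 3.786 × 0.3875 = 0.94964
VLD→RVN→FYR→VLD: 0.7406 × 0.6473 × 1.943 = 0.93146
Maximum is VLD→XEL→RVN→VLD at 0.9716; no arbitrage — every cycle loses value.

0.9716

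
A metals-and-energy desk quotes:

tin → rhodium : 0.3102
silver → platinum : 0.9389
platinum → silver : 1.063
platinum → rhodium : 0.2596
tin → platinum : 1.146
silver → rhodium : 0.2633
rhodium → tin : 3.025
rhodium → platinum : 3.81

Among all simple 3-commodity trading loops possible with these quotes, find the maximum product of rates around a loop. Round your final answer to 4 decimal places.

1.0664

rhodium→platinum→silver→rhodium: 3.81 × 1.063 × 0.2633 = 1.06637
rhodium→tin→platinum→rhodium: 3.025 × 1.146 × 0.2596 = 0.89994
Maximum is rhodium→platinum→silver→rhodium at 1.0664; arbitrage exists.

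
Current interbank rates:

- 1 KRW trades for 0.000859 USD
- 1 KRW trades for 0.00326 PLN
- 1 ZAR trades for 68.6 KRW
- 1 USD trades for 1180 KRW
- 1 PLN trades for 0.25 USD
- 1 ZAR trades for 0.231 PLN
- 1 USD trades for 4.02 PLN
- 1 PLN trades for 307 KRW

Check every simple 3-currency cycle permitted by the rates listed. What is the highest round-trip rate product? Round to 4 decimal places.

USD→PLN→KRW→USD: 4.02 × 307 × 0.000859 = 1.06013
USD→KRW→PLN→USD: 1180 × 0.00326 × 0.25 = 0.96170
Maximum is USD→PLN→KRW→USD at 1.0601; arbitrage exists.

1.0601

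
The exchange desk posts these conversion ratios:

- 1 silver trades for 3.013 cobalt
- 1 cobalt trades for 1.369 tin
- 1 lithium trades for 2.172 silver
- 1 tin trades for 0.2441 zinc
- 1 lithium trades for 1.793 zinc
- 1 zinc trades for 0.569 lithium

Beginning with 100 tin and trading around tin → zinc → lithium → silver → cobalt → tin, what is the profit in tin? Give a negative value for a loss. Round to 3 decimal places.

100 tin × 0.2441 = 24.41 zinc
24.41 zinc × 0.569 = 13.88929 lithium
13.88929 lithium × 2.172 = 30.16753788 silver
30.16753788 silver × 3.013 = 90.89479163244 cobalt
90.89479163244 cobalt × 1.369 = 124.43496974481036 tin
Net change: 124.43496974481036 − 100 = 24.43496974481036 tin

24.435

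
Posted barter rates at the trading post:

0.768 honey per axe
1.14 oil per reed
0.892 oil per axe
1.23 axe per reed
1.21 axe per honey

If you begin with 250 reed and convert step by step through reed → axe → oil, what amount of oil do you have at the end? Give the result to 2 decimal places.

250 reed × 1.23 = 307.5 axe
307.5 axe × 0.892 = 274.29 oil

274.29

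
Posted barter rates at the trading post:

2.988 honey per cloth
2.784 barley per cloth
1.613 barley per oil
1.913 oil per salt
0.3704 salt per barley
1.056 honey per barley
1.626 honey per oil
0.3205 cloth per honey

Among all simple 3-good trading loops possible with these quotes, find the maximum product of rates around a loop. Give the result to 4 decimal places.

barley→salt→oil→barley: 0.3704 × 1.913 × 1.613 = 1.14293
barley→honey→cloth→barley: 1.056 × 0.3205 × 2.784 = 0.94224
Maximum is barley→salt→oil→barley at 1.1429; arbitrage exists.

1.1429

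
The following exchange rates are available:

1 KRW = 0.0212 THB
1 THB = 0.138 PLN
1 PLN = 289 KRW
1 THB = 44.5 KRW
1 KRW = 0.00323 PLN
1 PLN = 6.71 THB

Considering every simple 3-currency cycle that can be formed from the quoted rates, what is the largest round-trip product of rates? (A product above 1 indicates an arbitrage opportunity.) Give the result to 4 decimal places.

0.9645

PLN→THB→KRW→PLN: 6.71 × 44.5 × 0.00323 = 0.96446
PLN→KRW→THB→PLN: 289 × 0.0212 × 0.138 = 0.84550
Maximum is PLN→THB→KRW→PLN at 0.9645; no arbitrage — every cycle loses value.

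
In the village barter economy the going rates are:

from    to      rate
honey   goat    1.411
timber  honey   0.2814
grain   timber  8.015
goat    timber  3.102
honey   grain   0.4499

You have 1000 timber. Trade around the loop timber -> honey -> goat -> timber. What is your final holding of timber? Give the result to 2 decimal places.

1231.67

1000 timber × 0.2814 = 281.4 honey
281.4 honey × 1.411 = 397.0554 goat
397.0554 goat × 3.102 = 1231.6658508 timber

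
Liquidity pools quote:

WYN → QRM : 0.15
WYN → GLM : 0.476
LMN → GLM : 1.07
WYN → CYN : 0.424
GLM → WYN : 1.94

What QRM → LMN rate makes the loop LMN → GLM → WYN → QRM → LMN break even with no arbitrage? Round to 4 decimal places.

Known legs of the cycle: 1.07 × 1.94 × 0.15 = 0.31137
For no arbitrage the full-cycle product must be 1, so the missing rate is 1 / 0.31137 ≈ 3.211613.

3.2116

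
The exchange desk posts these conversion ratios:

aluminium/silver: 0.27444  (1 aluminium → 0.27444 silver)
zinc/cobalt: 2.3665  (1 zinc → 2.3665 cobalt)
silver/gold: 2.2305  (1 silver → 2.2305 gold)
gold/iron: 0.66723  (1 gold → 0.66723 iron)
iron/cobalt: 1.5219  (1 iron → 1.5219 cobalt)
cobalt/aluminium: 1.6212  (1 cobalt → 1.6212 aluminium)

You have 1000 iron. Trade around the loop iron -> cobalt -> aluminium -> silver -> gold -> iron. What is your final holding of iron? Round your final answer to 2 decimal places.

1000 iron × 1.5219 = 1521.9 cobalt
1521.9 cobalt × 1.6212 = 2467.30428 aluminium
2467.30428 aluminium × 0.27444 = 677.1269866032 silver
677.1269866032 silver × 2.2305 = 1510.3317436184376 gold
1510.3317436184376 gold × 0.66723 = 1007.738649294530119848 iron

1007.74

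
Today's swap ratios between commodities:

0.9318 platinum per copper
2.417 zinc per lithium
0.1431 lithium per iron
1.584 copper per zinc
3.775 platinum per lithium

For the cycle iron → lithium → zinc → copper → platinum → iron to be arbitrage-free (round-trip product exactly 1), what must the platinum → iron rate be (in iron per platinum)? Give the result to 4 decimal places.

1.9589

Known legs of the cycle: 0.1431 × 2.417 × 1.584 × 0.9318 = 0.51049814406624
For no arbitrage the full-cycle product must be 1, so the missing rate is 1 / 0.51049814406624 ≈ 1.958871.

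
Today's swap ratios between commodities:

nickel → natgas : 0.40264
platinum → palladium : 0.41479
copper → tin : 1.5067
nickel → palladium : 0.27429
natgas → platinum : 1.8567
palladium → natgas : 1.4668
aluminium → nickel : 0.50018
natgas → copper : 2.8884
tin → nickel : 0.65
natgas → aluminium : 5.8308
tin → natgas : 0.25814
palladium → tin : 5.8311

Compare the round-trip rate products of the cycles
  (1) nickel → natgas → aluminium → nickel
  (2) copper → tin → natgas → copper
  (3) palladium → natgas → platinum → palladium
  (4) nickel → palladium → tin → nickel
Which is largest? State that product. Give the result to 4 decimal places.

1.1743

(1) 0.40264 × 5.8308 × 0.50018 = 1.17428
(2) 1.5067 × 0.25814 × 2.8884 = 1.12341
(3) 1.4668 × 1.8567 × 0.41479 = 1.12964
(4) 0.27429 × 5.8311 × 0.65 = 1.03962
Highest is cycle (1) at 1.1743 (>1, arbitrage).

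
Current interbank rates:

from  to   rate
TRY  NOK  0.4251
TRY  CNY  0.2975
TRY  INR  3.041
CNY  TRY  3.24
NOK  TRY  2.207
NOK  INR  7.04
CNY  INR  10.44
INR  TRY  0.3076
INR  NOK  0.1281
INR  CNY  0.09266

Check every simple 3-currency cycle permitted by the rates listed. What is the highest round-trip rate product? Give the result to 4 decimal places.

0.9554

CNY→INR→TRY→CNY: 10.44 × 0.3076 × 0.2975 = 0.95537
NOK→INR→TRY→NOK: 7.04 × 0.3076 × 0.4251 = 0.92056
CNY→TRY→INR→CNY: 3.24 × 3.041 × 0.09266 = 0.91296
NOK→TRY→INR→NOK: 2.207 × 3.041 × 0.1281 = 0.85974
Maximum is CNY→INR→TRY→CNY at 0.9554; no arbitrage — every cycle loses value.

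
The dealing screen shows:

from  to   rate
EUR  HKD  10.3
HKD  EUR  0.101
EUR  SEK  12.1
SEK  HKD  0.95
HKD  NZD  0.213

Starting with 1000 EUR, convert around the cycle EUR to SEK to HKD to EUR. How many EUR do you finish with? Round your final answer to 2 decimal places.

1000 EUR × 12.1 = 12100 SEK
12100 SEK × 0.95 = 11495 HKD
11495 HKD × 0.101 = 1160.995 EUR

1161.00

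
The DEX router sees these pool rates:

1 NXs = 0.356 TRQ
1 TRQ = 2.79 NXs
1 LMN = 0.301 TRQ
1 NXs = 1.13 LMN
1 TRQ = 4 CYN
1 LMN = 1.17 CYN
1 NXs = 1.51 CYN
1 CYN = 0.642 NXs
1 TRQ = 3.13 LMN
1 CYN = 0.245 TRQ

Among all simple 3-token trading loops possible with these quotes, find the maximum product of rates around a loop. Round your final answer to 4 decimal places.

1.0322

NXs→CYN→TRQ→NXs: 1.51 × 0.245 × 2.79 = 1.03216
LMN→TRQ→NXs→LMN: 0.301 × 2.79 × 1.13 = 0.94896
NXs→TRQ→CYN→NXs: 0.356 × 4 × 0.642 = 0.91421
LMN→CYN→TRQ→LMN: 1.17 × 0.245 × 3.13 = 0.89721
LMN→CYN→NXs→LMN: 1.17 × 0.642 × 1.13 = 0.84879
Maximum is NXs→CYN→TRQ→NXs at 1.0322; arbitrage exists.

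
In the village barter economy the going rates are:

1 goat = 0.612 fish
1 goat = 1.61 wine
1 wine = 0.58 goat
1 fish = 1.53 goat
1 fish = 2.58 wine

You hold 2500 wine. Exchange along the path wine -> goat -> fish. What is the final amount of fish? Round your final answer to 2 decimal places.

2500 wine × 0.58 = 1450 goat
1450 goat × 0.612 = 887.4 fish

887.40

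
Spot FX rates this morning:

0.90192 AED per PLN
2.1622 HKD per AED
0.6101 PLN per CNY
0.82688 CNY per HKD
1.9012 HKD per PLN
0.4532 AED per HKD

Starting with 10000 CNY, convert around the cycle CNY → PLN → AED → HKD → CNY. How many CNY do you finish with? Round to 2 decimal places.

10000 CNY × 0.6101 = 6101 PLN
6101 PLN × 0.90192 = 5502.61392 AED
5502.61392 AED × 2.1622 = 11897.751817824 HKD
11897.751817824 HKD × 0.82688 = 9838.01302312230912 CNY

9838.01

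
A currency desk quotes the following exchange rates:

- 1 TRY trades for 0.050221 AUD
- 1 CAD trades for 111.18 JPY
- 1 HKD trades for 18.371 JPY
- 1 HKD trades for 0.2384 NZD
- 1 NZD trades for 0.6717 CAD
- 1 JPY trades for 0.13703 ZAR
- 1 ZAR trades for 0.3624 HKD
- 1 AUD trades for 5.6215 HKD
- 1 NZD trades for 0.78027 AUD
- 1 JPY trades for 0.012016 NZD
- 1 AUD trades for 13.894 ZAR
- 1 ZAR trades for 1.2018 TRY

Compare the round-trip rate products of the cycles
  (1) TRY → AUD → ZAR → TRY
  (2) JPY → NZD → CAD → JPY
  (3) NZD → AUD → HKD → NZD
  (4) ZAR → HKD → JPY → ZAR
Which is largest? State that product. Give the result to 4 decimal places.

1.0457

(1) 0.050221 × 13.894 × 1.2018 = 0.83858
(2) 0.012016 × 0.6717 × 111.18 = 0.89735
(3) 0.78027 × 5.6215 × 0.2384 = 1.04569
(4) 0.3624 × 18.371 × 0.13703 = 0.91230
Highest is cycle (3) at 1.0457 (>1, arbitrage).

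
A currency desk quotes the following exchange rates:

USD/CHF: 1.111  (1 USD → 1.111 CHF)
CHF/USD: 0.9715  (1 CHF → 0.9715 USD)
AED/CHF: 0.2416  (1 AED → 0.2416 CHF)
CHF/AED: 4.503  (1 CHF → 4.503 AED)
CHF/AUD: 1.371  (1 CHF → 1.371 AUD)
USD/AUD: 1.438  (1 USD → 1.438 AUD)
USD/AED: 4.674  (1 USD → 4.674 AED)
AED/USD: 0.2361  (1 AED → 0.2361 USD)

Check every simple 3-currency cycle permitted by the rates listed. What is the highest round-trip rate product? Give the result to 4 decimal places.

1.1812

USD→CHF→AED→USD: 1.111 × 4.503 × 0.2361 = 1.18117
USD→AED→CHF→USD: 4.674 × 0.2416 × 0.9715 = 1.09706
Maximum is USD→CHF→AED→USD at 1.1812; arbitrage exists.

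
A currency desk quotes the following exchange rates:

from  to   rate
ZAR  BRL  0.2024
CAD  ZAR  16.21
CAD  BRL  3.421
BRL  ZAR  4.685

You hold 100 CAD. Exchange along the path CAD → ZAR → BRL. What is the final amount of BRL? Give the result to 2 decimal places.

328.09

100 CAD × 16.21 = 1621 ZAR
1621 ZAR × 0.2024 = 328.0904 BRL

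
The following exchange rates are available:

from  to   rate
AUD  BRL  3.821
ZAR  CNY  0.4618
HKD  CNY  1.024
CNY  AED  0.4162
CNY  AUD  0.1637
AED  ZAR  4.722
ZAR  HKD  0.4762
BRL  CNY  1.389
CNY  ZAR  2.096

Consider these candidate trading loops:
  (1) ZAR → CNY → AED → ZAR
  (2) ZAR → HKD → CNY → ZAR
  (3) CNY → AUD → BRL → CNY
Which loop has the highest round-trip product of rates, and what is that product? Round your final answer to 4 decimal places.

1.0221

(1) 0.4618 × 0.4162 × 4.722 = 0.90757
(2) 0.4762 × 1.024 × 2.096 = 1.02207
(3) 0.1637 × 3.821 × 1.389 = 0.86882
Highest is cycle (2) at 1.0221 (>1, arbitrage).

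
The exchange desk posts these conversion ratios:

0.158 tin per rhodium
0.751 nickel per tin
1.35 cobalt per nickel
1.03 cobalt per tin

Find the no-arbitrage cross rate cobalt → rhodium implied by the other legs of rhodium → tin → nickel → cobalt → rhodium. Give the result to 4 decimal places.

6.2427

Known legs of the cycle: 0.158 × 0.751 × 1.35 = 0.1601883
For no arbitrage the full-cycle product must be 1, so the missing rate is 1 / 0.1601883 ≈ 6.242653.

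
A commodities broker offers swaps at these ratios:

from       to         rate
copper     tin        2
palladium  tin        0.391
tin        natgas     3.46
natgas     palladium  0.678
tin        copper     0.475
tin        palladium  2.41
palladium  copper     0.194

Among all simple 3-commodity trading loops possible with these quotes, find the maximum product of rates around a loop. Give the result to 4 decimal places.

tin→palladium→copper→tin: 2.41 × 0.194 × 2 = 0.93508
natgas→palladium→tin→natgas: 0.678 × 0.391 × 3.46 = 0.91724
Maximum is tin→palladium→copper→tin at 0.9351; no arbitrage — every cycle loses value.

0.9351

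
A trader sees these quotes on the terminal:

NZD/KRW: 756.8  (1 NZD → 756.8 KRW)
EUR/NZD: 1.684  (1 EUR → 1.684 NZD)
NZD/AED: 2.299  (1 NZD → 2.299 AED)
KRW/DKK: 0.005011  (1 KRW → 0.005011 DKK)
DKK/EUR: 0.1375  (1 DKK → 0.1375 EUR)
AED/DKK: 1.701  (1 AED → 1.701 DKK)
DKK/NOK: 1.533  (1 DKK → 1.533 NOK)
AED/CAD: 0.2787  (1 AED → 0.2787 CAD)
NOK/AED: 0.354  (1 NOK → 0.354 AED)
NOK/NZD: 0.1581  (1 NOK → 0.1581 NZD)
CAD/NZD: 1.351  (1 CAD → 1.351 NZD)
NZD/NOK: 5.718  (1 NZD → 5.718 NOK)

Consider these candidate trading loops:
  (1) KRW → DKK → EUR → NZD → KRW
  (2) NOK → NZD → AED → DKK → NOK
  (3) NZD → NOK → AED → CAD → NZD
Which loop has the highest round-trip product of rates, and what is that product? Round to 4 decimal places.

(1) 0.005011 × 0.1375 × 1.684 × 756.8 = 0.87811
(2) 0.1581 × 2.299 × 1.701 × 1.533 = 0.94780
(3) 5.718 × 0.354 × 0.2787 × 1.351 = 0.76215
Highest is cycle (2) at 0.9478 (≤1, no arbitrage).

0.9478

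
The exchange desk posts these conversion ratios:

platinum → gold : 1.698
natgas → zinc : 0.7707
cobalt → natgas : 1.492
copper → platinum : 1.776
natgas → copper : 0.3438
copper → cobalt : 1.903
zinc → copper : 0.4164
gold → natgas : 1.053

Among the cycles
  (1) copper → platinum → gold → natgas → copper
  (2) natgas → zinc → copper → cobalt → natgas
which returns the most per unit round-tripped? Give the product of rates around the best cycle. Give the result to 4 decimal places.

1.0917

(1) 1.776 × 1.698 × 1.053 × 0.3438 = 1.09173
(2) 0.7707 × 0.4164 × 1.903 × 1.492 = 0.91118
Highest is cycle (1) at 1.0917 (>1, arbitrage).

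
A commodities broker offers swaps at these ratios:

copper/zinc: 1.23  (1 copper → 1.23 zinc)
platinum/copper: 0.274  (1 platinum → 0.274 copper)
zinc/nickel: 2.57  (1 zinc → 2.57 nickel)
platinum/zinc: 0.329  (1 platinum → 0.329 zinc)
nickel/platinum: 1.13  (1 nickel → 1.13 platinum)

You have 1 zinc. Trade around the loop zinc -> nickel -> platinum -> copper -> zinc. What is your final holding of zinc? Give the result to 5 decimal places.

0.97874

1 zinc × 2.57 = 2.57 nickel
2.57 nickel × 1.13 = 2.9041 platinum
2.9041 platinum × 0.274 = 0.7957234 copper
0.7957234 copper × 1.23 = 0.978739782 zinc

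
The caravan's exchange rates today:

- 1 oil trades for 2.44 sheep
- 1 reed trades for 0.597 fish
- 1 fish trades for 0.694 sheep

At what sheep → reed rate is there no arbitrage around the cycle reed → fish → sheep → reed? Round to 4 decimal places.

2.4136

Known legs of the cycle: 0.597 × 0.694 = 0.414318
For no arbitrage the full-cycle product must be 1, so the missing rate is 1 / 0.414318 ≈ 2.413605.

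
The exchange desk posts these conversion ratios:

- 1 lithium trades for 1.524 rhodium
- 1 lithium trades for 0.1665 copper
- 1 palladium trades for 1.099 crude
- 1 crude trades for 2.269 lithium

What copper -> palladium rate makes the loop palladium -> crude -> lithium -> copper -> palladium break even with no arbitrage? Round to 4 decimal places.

2.4085

Known legs of the cycle: 1.099 × 2.269 × 0.1665 = 0.4151895615
For no arbitrage the full-cycle product must be 1, so the missing rate is 1 / 0.4151895615 ≈ 2.408538.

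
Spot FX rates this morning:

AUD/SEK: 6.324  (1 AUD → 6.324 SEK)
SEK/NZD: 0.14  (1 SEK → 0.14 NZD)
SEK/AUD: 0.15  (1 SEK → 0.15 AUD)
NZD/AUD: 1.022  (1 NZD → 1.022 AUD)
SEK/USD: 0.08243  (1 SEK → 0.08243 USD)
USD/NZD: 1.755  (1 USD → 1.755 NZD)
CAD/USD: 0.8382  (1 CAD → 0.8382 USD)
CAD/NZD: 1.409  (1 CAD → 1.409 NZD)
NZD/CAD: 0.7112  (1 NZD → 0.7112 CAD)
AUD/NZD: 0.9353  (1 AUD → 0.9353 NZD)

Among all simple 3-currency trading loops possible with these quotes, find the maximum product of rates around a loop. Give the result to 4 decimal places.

1.0462

CAD→USD→NZD→CAD: 0.8382 × 1.755 × 0.7112 = 1.04620
SEK→NZD→AUD→SEK: 0.14 × 1.022 × 6.324 = 0.90484
Maximum is CAD→USD→NZD→CAD at 1.0462; arbitrage exists.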